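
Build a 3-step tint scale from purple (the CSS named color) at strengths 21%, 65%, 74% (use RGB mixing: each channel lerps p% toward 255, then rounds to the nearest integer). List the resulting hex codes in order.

CSS purple is rgb(128, 0, 128).
21%: (128 + 26.67 = 154.67→155, 0 + 53.55 = 53.55→54, 128 + 26.67 = 154.67→155) → #9b369b
65%: (128 + 82.55 = 210.55→211, 0 + 165.75 = 165.75→166, 128 + 82.55 = 210.55→211) → #d3a6d3
74%: (128 + 93.98 = 221.98→222, 0 + 188.7 = 188.7→189, 128 + 93.98 = 221.98→222) → #debdde

#9b369b, #d3a6d3, #debdde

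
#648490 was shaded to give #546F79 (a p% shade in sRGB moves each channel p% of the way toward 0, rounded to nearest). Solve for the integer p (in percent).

#648490 is rgb(100, 132, 144); #546F79 is rgb(84, 111, 121).
On the B channel (widest range): 121 ≈ 144 + (p/100)(0 − 144), so p ≈ 100×(121 − 144)/(0 − 144) = -2300/-144 = 15.97.
p = 16 reproduces all three channels after rounding.

16%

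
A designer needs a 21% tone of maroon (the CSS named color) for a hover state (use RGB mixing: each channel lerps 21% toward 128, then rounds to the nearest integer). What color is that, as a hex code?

#801B1B

CSS maroon is rgb(128, 0, 0).
Per channel, c → c + 0.21(128 − c):
  R: 128 + 0 = 128 → 128
  G: 0 + 26.88 = 26.88 → 27
  B: 0 + 0.21×(128−0) = 0 + 26.88 = 26.88 → 27
rgb(128, 27, 27) = #801B1B.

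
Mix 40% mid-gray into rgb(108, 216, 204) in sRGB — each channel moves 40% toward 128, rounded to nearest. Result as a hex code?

#74B5AE

Per channel, c → c + 0.4(128 − c):
  R: 108 + 8 = 116 → 116
  G: 216 + 0.4×(128−216) = 216 − 35.2 = 180.8 → 181
  B: 204 + 0.4×(128−204) = 204 − 30.4 = 173.6 → 174
rgb(116, 181, 174) = #74B5AE.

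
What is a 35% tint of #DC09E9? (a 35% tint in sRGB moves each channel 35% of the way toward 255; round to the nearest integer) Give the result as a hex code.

#E85FF1

#DC09E9 is rgb(220, 9, 233).
A 35% tint moves each channel 35% toward 255:
  R: 220 + 0.35×(255−220) = 220 + 12.25 = 232.25 → 232
  G: 9 + 0.35×(255−9) = 9 + 86.1 = 95.1 → 95
  B: 233 + 0.35×(255−233) = 233 + 7.7 = 240.7 → 241
rgb(232, 95, 241) = #E85FF1.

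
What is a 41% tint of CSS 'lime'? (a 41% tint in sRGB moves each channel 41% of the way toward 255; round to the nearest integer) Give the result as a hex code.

#69ff69

CSS lime is rgb(0, 255, 0).
Per channel, c → c + 0.41(255 − c):
  R: 0 + 0.41×(255−0) = 0 + 104.55 = 104.55 → 105
  G: 255 + 0.41×(255−255) = 255 + 0 = 255 → 255
  B: 0 + 0.41×(255−0) = 0 + 104.55 = 104.55 → 105
rgb(105, 255, 105) = #69ff69.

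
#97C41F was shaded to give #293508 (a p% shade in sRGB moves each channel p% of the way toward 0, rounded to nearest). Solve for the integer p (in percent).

73%

#97C41F is rgb(151, 196, 31); #293508 is rgb(41, 53, 8).
On the G channel (widest range): 53 ≈ 196 + (p/100)(0 − 196), so p ≈ 100×(53 − 196)/(0 − 196) = -14300/-196 = 72.96.
p = 73 reproduces all three channels after rounding.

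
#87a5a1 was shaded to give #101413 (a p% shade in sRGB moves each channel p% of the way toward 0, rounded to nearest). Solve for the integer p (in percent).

88%

#87a5a1 is rgb(135, 165, 161); #101413 is rgb(16, 20, 19).
On the G channel (widest range): 20 ≈ 165 + (p/100)(0 − 165), so p ≈ 100×(20 − 165)/(0 − 165) = -14500/-165 = 87.88.
p = 88 reproduces all three channels after rounding.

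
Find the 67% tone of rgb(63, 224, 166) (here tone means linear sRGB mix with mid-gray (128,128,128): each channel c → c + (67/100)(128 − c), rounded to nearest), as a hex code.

#6BA08D

Per channel, c → c + 0.67(128 − c):
  R: 63 + 43.55 = 106.55 → 107
  G: 224 + 0.67×(128−224) = 224 − 64.32 = 159.68 → 160
  B: 166 + 0.67×(128−166) = 166 − 25.46 = 140.54 → 141
rgb(107, 160, 141) = #6BA08D.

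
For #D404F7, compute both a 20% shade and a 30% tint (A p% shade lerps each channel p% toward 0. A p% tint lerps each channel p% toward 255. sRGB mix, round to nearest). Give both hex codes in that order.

#D404F7 is rgb(212, 4, 247).
20% shade:
  R: 212 + 0.2×(0−212) = 212 − 42.4 = 169.6 → 170
  G: 4 + 0.2×(0−4) = 4 − 0.8 = 3.2 → 3
  B: 247 + 0.2×(0−247) = 247 − 49.4 = 197.6 → 198
  → #AA03C6
30% tint:
  R: 212 + 0.3×(255−212) = 212 + 12.9 = 224.9 → 225
  G: 4 + 75.3 = 79.3 → 79
  B: 247 + 0.3×(255−247) = 247 + 2.4 = 249.4 → 249
  → #E14FF9

#AA03C6, #E14FF9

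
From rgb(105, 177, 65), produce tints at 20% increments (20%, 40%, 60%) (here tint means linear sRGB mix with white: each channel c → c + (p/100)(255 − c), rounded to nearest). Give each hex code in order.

20%: (105 + 30 = 135→135, 177 + 15.6 = 192.6→193, 65 + 38 = 103→103) → #87c167
40%: (105 + 60 = 165→165, 177 + 31.2 = 208.2→208, 65 + 76 = 141→141) → #a5d08d
60%: (105 + 90 = 195→195, 177 + 46.8 = 223.8→224, 65 + 114 = 179→179) → #c3e0b3

#87c167, #a5d08d, #c3e0b3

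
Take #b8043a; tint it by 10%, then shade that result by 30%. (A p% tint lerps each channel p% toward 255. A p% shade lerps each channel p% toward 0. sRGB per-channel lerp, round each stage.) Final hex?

#861437

#b8043a is rgb(184, 4, 58).
A 10% tint moves each channel 10% toward 255:
  R: 184 + 7.1 = 191.1 → 191
  G: 4 + 0.1×(255−4) = 4 + 25.1 = 29.1 → 29
  B: 58 + 19.7 = 77.7 → 78
After the tint: rgb(191, 29, 78) = #bf1d4e.
Per channel, c → c + 0.3(0 − c):
  R: 191 + 0.3×(0−191) = 191 − 57.3 = 133.7 → 134
  G: 29 − 8.7 = 20.3 → 20
  B: 78 + 0.3×(0−78) = 78 − 23.4 = 54.6 → 55
rgb(134, 20, 55) = #861437.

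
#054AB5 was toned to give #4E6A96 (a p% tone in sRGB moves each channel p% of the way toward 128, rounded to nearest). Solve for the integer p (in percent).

59%

#054AB5 is rgb(5, 74, 181); #4E6A96 is rgb(78, 106, 150).
On the R channel (widest range): 78 ≈ 5 + (p/100)(128 − 5), so p ≈ 100×(78 − 5)/(128 − 5) = 7300/123 = 59.35.
p = 59 reproduces all three channels after rounding.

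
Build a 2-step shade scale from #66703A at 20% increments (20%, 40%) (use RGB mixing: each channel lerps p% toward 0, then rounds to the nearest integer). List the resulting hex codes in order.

#525A2E, #3D4323

#66703A is rgb(102, 112, 58).
20%: (102 − 20.4 = 81.6→82, 112 − 22.4 = 89.6→90, 58 − 11.6 = 46.4→46) → #525A2E
40%: (102 − 40.8 = 61.2→61, 112 − 44.8 = 67.2→67, 58 − 23.2 = 34.8→35) → #3D4323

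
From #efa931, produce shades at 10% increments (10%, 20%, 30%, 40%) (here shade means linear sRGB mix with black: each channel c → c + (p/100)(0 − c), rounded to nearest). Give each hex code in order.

#efa931 is rgb(239, 169, 49).
10%: (239 − 23.9 = 215.1→215, 169 − 16.9 = 152.1→152, 49 − 4.9 = 44.1→44) → #d7982c
20%: (239 − 47.8 = 191.2→191, 169 − 33.8 = 135.2→135, 49 − 9.8 = 39.2→39) → #bf8727
30%: (239 − 71.7 = 167.3→167, 169 − 50.7 = 118.3→118, 49 − 14.7 = 34.3→34) → #a77622
40%: (239 − 95.6 = 143.4→143, 169 − 67.6 = 101.4→101, 49 − 19.6 = 29.4→29) → #8f651d

#d7982c, #bf8727, #a77622, #8f651d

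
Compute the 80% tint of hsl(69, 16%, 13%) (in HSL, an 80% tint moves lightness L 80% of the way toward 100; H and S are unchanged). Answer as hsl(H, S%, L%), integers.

hsl(69, 16%, 83%)

L moves 80% from 13 toward 100: 13 + 69.6 = 82.6 → 83.
H and S are unchanged.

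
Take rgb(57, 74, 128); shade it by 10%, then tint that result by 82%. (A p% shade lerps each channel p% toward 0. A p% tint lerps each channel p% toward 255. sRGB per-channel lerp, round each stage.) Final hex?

A 10% shade moves each channel 10% toward 0:
  R: 57 + 0.1×(0−57) = 57 − 5.7 = 51.3 → 51
  G: 74 + 0.1×(0−74) = 74 − 7.4 = 66.6 → 67
  B: 128 + 0.1×(0−128) = 128 − 12.8 = 115.2 → 115
After the shade: rgb(51, 67, 115) = #334373.
An 82% tint moves each channel 82% toward 255:
  R: 51 + 0.82×(255−51) = 51 + 167.28 = 218.28 → 218
  G: 67 + 154.16 = 221.16 → 221
  B: 115 + 0.82×(255−115) = 115 + 114.8 = 229.8 → 230
rgb(218, 221, 230) = #DADDE6.

#DADDE6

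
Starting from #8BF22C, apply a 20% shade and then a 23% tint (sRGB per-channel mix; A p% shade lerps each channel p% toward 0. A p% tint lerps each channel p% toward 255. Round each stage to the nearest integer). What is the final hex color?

#90D056

#8BF22C is rgb(139, 242, 44).
A 20% shade moves each channel 20% toward 0:
  R: 139 + 0.2×(0−139) = 139 − 27.8 = 111.2 → 111
  G: 242 − 48.4 = 193.6 → 194
  B: 44 + 0.2×(0−44) = 44 − 8.8 = 35.2 → 35
After the shade: rgb(111, 194, 35) = #6FC223.
Per channel, c → c + 0.23(255 − c):
  R: 111 + 0.23×(255−111) = 111 + 33.12 = 144.12 → 144
  G: 194 + 14.03 = 208.03 → 208
  B: 35 + 50.6 = 85.6 → 86
rgb(144, 208, 86) = #90D056.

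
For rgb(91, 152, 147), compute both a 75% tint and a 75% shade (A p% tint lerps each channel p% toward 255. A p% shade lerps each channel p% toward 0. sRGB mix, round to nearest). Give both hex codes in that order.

#d6e5e4, #172625

75% tint:
  R: 91 + 123 = 214 → 214
  G: 152 + 0.75×(255−152) = 152 + 77.25 = 229.25 → 229
  B: 147 + 81 = 228 → 228
  → #d6e5e4
75% shade:
  R: 91 + 0.75×(0−91) = 91 − 68.25 = 22.75 → 23
  G: 152 + 0.75×(0−152) = 152 − 114 = 38 → 38
  B: 147 + 0.75×(0−147) = 147 − 110.25 = 36.75 → 37
  → #172625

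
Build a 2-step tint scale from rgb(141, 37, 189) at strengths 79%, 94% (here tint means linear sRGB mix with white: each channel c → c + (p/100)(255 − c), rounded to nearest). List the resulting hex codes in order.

79%: (141 + 90.06 = 231.06→231, 37 + 172.22 = 209.22→209, 189 + 52.14 = 241.14→241) → #E7D1F1
94%: (141 + 107.16 = 248.16→248, 37 + 204.92 = 241.92→242, 189 + 62.04 = 251.04→251) → #F8F2FB

#E7D1F1, #F8F2FB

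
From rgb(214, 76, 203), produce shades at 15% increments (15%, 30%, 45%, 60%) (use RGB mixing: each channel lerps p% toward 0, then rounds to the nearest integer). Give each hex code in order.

15%: (214 − 32.1 = 181.9→182, 76 − 11.4 = 64.6→65, 203 − 30.45 = 172.55→173) → #b641ad
30%: (214 − 64.2 = 149.8→150, 76 − 22.8 = 53.2→53, 203 − 60.9 = 142.1→142) → #96358e
45%: (214 − 96.3 = 117.7→118, 76 − 34.2 = 41.8→42, 203 − 91.35 = 111.65→112) → #762a70
60%: (214 − 128.4 = 85.6→86, 76 − 45.6 = 30.4→30, 203 − 121.8 = 81.2→81) → #561e51

#b641ad, #96358e, #762a70, #561e51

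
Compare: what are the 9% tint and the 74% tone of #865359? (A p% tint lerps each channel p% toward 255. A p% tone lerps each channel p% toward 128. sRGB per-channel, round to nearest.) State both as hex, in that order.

#865359 is rgb(134, 83, 89).
9% tint:
  R: 134 + 10.89 = 144.89 → 145
  G: 83 + 0.09×(255−83) = 83 + 15.48 = 98.48 → 98
  B: 89 + 14.94 = 103.94 → 104
  → #916268
74% tone:
  R: 134 − 4.44 = 129.56 → 130
  G: 83 + 0.74×(128−83) = 83 + 33.3 = 116.3 → 116
  B: 89 + 28.86 = 117.86 → 118
  → #827476

#916268, #827476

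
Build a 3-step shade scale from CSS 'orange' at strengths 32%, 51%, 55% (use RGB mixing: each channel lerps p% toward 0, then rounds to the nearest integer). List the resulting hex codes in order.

#ad7000, #7d5100, #734a00

CSS orange is rgb(255, 165, 0).
32%: (255 − 81.6 = 173.4→173, 165 − 52.8 = 112.2→112, 0→0) → #ad7000
51%: (255 − 130.05 = 124.95→125, 165 − 84.15 = 80.85→81, 0→0) → #7d5100
55%: (255 − 140.25 = 114.75→115, 165 − 90.75 = 74.25→74, 0→0) → #734a00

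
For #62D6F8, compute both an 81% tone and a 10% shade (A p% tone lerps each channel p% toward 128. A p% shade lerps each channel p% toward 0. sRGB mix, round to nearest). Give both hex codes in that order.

#62D6F8 is rgb(98, 214, 248).
81% tone:
  R: 98 + 0.81×(128−98) = 98 + 24.3 = 122.3 → 122
  G: 214 + 0.81×(128−214) = 214 − 69.66 = 144.34 → 144
  B: 248 + 0.81×(128−248) = 248 − 97.2 = 150.8 → 151
  → #7A9097
10% shade:
  R: 98 + 0.1×(0−98) = 98 − 9.8 = 88.2 → 88
  G: 214 + 0.1×(0−214) = 214 − 21.4 = 192.6 → 193
  B: 248 − 24.8 = 223.2 → 223
  → #58C1DF

#7A9097, #58C1DF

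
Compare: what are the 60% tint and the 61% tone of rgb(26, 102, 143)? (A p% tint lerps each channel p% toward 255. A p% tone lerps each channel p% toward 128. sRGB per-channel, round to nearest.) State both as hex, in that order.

#a3c2d2, #587686

60% tint:
  R: 26 + 137.4 = 163.4 → 163
  G: 102 + 91.8 = 193.8 → 194
  B: 143 + 67.2 = 210.2 → 210
  → #a3c2d2
61% tone:
  R: 26 + 62.22 = 88.22 → 88
  G: 102 + 0.61×(128−102) = 102 + 15.86 = 117.86 → 118
  B: 143 + 0.61×(128−143) = 143 − 9.15 = 133.85 → 134
  → #587686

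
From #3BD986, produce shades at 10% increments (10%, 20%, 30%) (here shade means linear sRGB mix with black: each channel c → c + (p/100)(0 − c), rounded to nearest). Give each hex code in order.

#3BD986 is rgb(59, 217, 134).
10%: (59 − 5.9 = 53.1→53, 217 − 21.7 = 195.3→195, 134 − 13.4 = 120.6→121) → #35C379
20%: (59 − 11.8 = 47.2→47, 217 − 43.4 = 173.6→174, 134 − 26.8 = 107.2→107) → #2FAE6B
30%: (59 − 17.7 = 41.3→41, 217 − 65.1 = 151.9→152, 134 − 40.2 = 93.8→94) → #29985E

#35C379, #2FAE6B, #29985E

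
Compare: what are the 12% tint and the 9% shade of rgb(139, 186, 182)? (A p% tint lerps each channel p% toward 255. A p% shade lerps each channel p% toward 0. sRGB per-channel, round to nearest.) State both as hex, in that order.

#99C2BF, #7EA9A6

12% tint:
  R: 139 + 0.12×(255−139) = 139 + 13.92 = 152.92 → 153
  G: 186 + 0.12×(255−186) = 186 + 8.28 = 194.28 → 194
  B: 182 + 0.12×(255−182) = 182 + 8.76 = 190.76 → 191
  → #99C2BF
9% shade:
  R: 139 + 0.09×(0−139) = 139 − 12.51 = 126.49 → 126
  G: 186 + 0.09×(0−186) = 186 − 16.74 = 169.26 → 169
  B: 182 − 16.38 = 165.62 → 166
  → #7EA9A6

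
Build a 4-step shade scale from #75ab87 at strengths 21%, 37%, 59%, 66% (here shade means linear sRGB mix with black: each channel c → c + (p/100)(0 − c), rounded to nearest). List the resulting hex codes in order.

#75ab87 is rgb(117, 171, 135).
21%: (117 − 24.57 = 92.43→92, 171 − 35.91 = 135.09→135, 135 − 28.35 = 106.65→107) → #5c876b
37%: (117 − 43.29 = 73.71→74, 171 − 63.27 = 107.73→108, 135 − 49.95 = 85.05→85) → #4a6c55
59%: (117 − 69.03 = 47.97→48, 171 − 100.89 = 70.11→70, 135 − 79.65 = 55.35→55) → #304637
66%: (117 − 77.22 = 39.78→40, 171 − 112.86 = 58.14→58, 135 − 89.1 = 45.9→46) → #283a2e

#5c876b, #4a6c55, #304637, #283a2e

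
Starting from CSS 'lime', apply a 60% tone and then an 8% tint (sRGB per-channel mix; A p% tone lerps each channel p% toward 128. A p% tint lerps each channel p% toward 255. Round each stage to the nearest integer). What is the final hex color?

CSS lime is rgb(0, 255, 0).
Per channel, c → c + 0.6(128 − c):
  R: 0 + 76.8 = 76.8 → 77
  G: 255 − 76.2 = 178.8 → 179
  B: 0 + 0.6×(128−0) = 0 + 76.8 = 76.8 → 77
After the tone: rgb(77, 179, 77) = #4DB34D.
Per channel, c → c + 0.08(255 − c):
  R: 77 + 0.08×(255−77) = 77 + 14.24 = 91.24 → 91
  G: 179 + 0.08×(255−179) = 179 + 6.08 = 185.08 → 185
  B: 77 + 0.08×(255−77) = 77 + 14.24 = 91.24 → 91
rgb(91, 185, 91) = #5BB95B.

#5BB95B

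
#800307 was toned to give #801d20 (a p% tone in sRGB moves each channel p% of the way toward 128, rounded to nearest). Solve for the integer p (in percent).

21%

#800307 is rgb(128, 3, 7); #801d20 is rgb(128, 29, 32).
On the G channel (widest range): 29 ≈ 3 + (p/100)(128 − 3), so p ≈ 100×(29 − 3)/(128 − 3) = 2600/125 = 20.80.
p = 21 reproduces all three channels after rounding.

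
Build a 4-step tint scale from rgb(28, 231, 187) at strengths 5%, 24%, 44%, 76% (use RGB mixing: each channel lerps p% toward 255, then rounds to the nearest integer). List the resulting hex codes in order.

#27E8BE, #52EDCB, #80F2D9, #C9F9EF

5%: (28 + 11.35 = 39.35→39, 231 + 1.2 = 232.2→232, 187 + 3.4 = 190.4→190) → #27E8BE
24%: (28 + 54.48 = 82.48→82, 231 + 5.76 = 236.76→237, 187 + 16.32 = 203.32→203) → #52EDCB
44%: (28 + 99.88 = 127.88→128, 231 + 10.56 = 241.56→242, 187 + 29.92 = 216.92→217) → #80F2D9
76%: (28 + 172.52 = 200.52→201, 231 + 18.24 = 249.24→249, 187 + 51.68 = 238.68→239) → #C9F9EF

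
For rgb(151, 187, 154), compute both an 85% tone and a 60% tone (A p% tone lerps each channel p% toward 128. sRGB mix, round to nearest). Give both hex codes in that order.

85% tone:
  R: 151 + 0.85×(128−151) = 151 − 19.55 = 131.45 → 131
  G: 187 + 0.85×(128−187) = 187 − 50.15 = 136.85 → 137
  B: 154 + 0.85×(128−154) = 154 − 22.1 = 131.9 → 132
  → #838984
60% tone:
  R: 151 − 13.8 = 137.2 → 137
  G: 187 + 0.6×(128−187) = 187 − 35.4 = 151.6 → 152
  B: 154 + 0.6×(128−154) = 154 − 15.6 = 138.4 → 138
  → #89988A

#838984, #89988A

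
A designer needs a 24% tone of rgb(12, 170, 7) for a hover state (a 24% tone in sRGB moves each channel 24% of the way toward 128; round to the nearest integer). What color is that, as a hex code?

#28A024

A 24% tone moves each channel 24% toward 128:
  R: 12 + 0.24×(128−12) = 12 + 27.84 = 39.84 → 40
  G: 170 + 0.24×(128−170) = 170 − 10.08 = 159.92 → 160
  B: 7 + 0.24×(128−7) = 7 + 29.04 = 36.04 → 36
rgb(40, 160, 36) = #28A024.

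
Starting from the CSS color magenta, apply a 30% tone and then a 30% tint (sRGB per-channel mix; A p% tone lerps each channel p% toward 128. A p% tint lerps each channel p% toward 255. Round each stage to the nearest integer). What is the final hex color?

#e467e4

CSS magenta is rgb(255, 0, 255).
Lerp each channel 30% toward 128:
  R: 255 + 0.3×(128−255) = 255 − 38.1 = 216.9 → 217
  G: 0 + 38.4 = 38.4 → 38
  B: 255 + 0.3×(128−255) = 255 − 38.1 = 216.9 → 217
After the tone: rgb(217, 38, 217) = #d926d9.
Per channel, c → c + 0.3(255 − c):
  R: 217 + 11.4 = 228.4 → 228
  G: 38 + 0.3×(255−38) = 38 + 65.1 = 103.1 → 103
  B: 217 + 0.3×(255−217) = 217 + 11.4 = 228.4 → 228
rgb(228, 103, 228) = #e467e4.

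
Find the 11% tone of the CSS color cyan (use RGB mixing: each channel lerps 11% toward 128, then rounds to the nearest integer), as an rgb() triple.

CSS cyan is rgb(0, 255, 255).
Per channel, c → c + 0.11(128 − c):
  R: 0 + 0.11×(128−0) = 0 + 14.08 = 14.08 → 14
  G: 255 + 0.11×(128−255) = 255 − 13.97 = 241.03 → 241
  B: 255 − 13.97 = 241.03 → 241

rgb(14, 241, 241)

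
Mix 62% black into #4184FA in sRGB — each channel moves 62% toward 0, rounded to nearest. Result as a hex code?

#19325F

#4184FA is rgb(65, 132, 250).
Lerp each channel 62% toward 0:
  R: 65 − 40.3 = 24.7 → 25
  G: 132 − 81.84 = 50.16 → 50
  B: 250 − 155 = 95 → 95
rgb(25, 50, 95) = #19325F.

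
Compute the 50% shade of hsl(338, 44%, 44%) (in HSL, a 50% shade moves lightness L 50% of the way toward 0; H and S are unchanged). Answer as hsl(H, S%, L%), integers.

L moves 50% from 44 toward 0: 44 − 22 = 22 → 22.
H and S are unchanged.

hsl(338, 44%, 22%)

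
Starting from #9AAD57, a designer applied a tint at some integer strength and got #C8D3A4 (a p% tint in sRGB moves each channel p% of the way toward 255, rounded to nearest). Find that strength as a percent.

#9AAD57 is rgb(154, 173, 87); #C8D3A4 is rgb(200, 211, 164).
On the B channel (widest range): 164 ≈ 87 + (p/100)(255 − 87), so p ≈ 100×(164 − 87)/(255 − 87) = 7700/168 = 45.83.
p = 46 reproduces all three channels after rounding.

46%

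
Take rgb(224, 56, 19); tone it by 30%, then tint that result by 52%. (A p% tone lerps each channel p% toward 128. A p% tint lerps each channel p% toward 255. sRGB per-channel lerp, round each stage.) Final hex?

Lerp each channel 30% toward 128:
  R: 224 + 0.3×(128−224) = 224 − 28.8 = 195.2 → 195
  G: 56 + 0.3×(128−56) = 56 + 21.6 = 77.6 → 78
  B: 19 + 32.7 = 51.7 → 52
After the tone: rgb(195, 78, 52) = #C34E34.
Per channel, c → c + 0.52(255 − c):
  R: 195 + 31.2 = 226.2 → 226
  G: 78 + 0.52×(255−78) = 78 + 92.04 = 170.04 → 170
  B: 52 + 105.56 = 157.56 → 158
rgb(226, 170, 158) = #E2AA9E.

#E2AA9E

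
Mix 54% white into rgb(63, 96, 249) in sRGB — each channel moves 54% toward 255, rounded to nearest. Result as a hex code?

#A7B6FC

Lerp each channel 54% toward 255:
  R: 63 + 103.68 = 166.68 → 167
  G: 96 + 0.54×(255−96) = 96 + 85.86 = 181.86 → 182
  B: 249 + 0.54×(255−249) = 249 + 3.24 = 252.24 → 252
rgb(167, 182, 252) = #A7B6FC.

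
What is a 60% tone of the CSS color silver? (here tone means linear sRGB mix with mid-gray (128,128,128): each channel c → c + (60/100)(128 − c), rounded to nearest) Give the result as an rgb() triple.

CSS silver is rgb(192, 192, 192).
Lerp each channel 60% toward 128:
  R: 192 − 38.4 = 153.6 → 154
  G: 192 + 0.6×(128−192) = 192 − 38.4 = 153.6 → 154
  B: 192 − 38.4 = 153.6 → 154

rgb(154, 154, 154)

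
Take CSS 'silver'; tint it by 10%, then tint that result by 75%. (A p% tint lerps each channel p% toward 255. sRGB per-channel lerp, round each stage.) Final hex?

CSS silver is rgb(192, 192, 192).
Lerp each channel 10% toward 255:
  R: 192 + 6.3 = 198.3 → 198
  G: 192 + 0.1×(255−192) = 192 + 6.3 = 198.3 → 198
  B: 192 + 0.1×(255−192) = 192 + 6.3 = 198.3 → 198
After the tint: rgb(198, 198, 198) = #c6c6c6.
Per channel, c → c + 0.75(255 − c):
  R: 198 + 0.75×(255−198) = 198 + 42.75 = 240.75 → 241
  G: 198 + 42.75 = 240.75 → 241
  B: 198 + 0.75×(255−198) = 198 + 42.75 = 240.75 → 241
rgb(241, 241, 241) = #f1f1f1.

#f1f1f1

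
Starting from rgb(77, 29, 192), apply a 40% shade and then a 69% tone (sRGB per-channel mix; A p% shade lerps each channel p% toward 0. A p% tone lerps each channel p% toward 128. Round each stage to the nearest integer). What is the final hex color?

#675E7C

A 40% shade moves each channel 40% toward 0:
  R: 77 + 0.4×(0−77) = 77 − 30.8 = 46.2 → 46
  G: 29 + 0.4×(0−29) = 29 − 11.6 = 17.4 → 17
  B: 192 + 0.4×(0−192) = 192 − 76.8 = 115.2 → 115
After the shade: rgb(46, 17, 115) = #2E1173.
Lerp each channel 69% toward 128:
  R: 46 + 56.58 = 102.58 → 103
  G: 17 + 0.69×(128−17) = 17 + 76.59 = 93.59 → 94
  B: 115 + 8.97 = 123.97 → 124
rgb(103, 94, 124) = #675E7C.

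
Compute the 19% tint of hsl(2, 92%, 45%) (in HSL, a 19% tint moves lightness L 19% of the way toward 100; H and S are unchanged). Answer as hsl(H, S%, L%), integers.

L moves 19% from 45 toward 100: 45 + 10.45 = 55.45 → 55.
H and S are unchanged.

hsl(2, 92%, 55%)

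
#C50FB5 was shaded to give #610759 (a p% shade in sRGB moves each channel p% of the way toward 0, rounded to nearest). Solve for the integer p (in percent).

#C50FB5 is rgb(197, 15, 181); #610759 is rgb(97, 7, 89).
On the R channel (widest range): 97 ≈ 197 + (p/100)(0 − 197), so p ≈ 100×(97 − 197)/(0 − 197) = -10000/-197 = 50.76.
p = 51 reproduces all three channels after rounding.

51%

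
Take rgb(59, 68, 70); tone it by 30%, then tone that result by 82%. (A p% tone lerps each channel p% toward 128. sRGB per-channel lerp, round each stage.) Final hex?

A 30% tone moves each channel 30% toward 128:
  R: 59 + 0.3×(128−59) = 59 + 20.7 = 79.7 → 80
  G: 68 + 0.3×(128−68) = 68 + 18 = 86 → 86
  B: 70 + 17.4 = 87.4 → 87
After the tone: rgb(80, 86, 87) = #505657.
Lerp each channel 82% toward 128:
  R: 80 + 39.36 = 119.36 → 119
  G: 86 + 34.44 = 120.44 → 120
  B: 87 + 0.82×(128−87) = 87 + 33.62 = 120.62 → 121
rgb(119, 120, 121) = #777879.

#777879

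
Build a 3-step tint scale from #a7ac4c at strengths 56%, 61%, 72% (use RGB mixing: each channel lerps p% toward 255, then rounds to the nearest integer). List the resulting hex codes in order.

#d8dab0, #dddfb9, #e6e8cd

#a7ac4c is rgb(167, 172, 76).
56%: (167 + 49.28 = 216.28→216, 172 + 46.48 = 218.48→218, 76 + 100.24 = 176.24→176) → #d8dab0
61%: (167 + 53.68 = 220.68→221, 172 + 50.63 = 222.63→223, 76 + 109.19 = 185.19→185) → #dddfb9
72%: (167 + 63.36 = 230.36→230, 172 + 59.76 = 231.76→232, 76 + 128.88 = 204.88→205) → #e6e8cd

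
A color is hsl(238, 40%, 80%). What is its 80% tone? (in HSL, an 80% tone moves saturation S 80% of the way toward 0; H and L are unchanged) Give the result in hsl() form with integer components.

S moves 80% from 40 toward 0: 40 − 32 = 8 → 8.
H and L are unchanged.

hsl(238, 8%, 80%)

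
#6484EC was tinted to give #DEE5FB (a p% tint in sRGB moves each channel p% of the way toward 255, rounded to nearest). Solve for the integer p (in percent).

79%

#6484EC is rgb(100, 132, 236); #DEE5FB is rgb(222, 229, 251).
On the R channel (widest range): 222 ≈ 100 + (p/100)(255 − 100), so p ≈ 100×(222 − 100)/(255 − 100) = 12200/155 = 78.71.
p = 79 reproduces all three channels after rounding.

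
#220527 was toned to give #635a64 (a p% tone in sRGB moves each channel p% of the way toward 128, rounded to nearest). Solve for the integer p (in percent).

#220527 is rgb(34, 5, 39); #635a64 is rgb(99, 90, 100).
On the G channel (widest range): 90 ≈ 5 + (p/100)(128 − 5), so p ≈ 100×(90 − 5)/(128 − 5) = 8500/123 = 69.11.
p = 69 reproduces all three channels after rounding.

69%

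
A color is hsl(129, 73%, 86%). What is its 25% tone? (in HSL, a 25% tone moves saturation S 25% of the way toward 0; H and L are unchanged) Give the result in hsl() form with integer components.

hsl(129, 55%, 86%)

S moves 25% from 73 toward 0: 73 − 18.25 = 54.75 → 55.
H and L are unchanged.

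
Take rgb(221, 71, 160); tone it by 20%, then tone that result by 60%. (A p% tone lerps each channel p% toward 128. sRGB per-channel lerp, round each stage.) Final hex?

#9e6e8a

Per channel, c → c + 0.2(128 − c):
  R: 221 + 0.2×(128−221) = 221 − 18.6 = 202.4 → 202
  G: 71 + 11.4 = 82.4 → 82
  B: 160 + 0.2×(128−160) = 160 − 6.4 = 153.6 → 154
After the tone: rgb(202, 82, 154) = #ca529a.
Lerp each channel 60% toward 128:
  R: 202 + 0.6×(128−202) = 202 − 44.4 = 157.6 → 158
  G: 82 + 27.6 = 109.6 → 110
  B: 154 + 0.6×(128−154) = 154 − 15.6 = 138.4 → 138
rgb(158, 110, 138) = #9e6e8a.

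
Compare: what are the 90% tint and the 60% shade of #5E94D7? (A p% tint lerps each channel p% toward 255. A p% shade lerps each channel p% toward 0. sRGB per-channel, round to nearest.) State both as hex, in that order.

#5E94D7 is rgb(94, 148, 215).
90% tint:
  R: 94 + 0.9×(255−94) = 94 + 144.9 = 238.9 → 239
  G: 148 + 0.9×(255−148) = 148 + 96.3 = 244.3 → 244
  B: 215 + 36 = 251 → 251
  → #EFF4FB
60% shade:
  R: 94 + 0.6×(0−94) = 94 − 56.4 = 37.6 → 38
  G: 148 + 0.6×(0−148) = 148 − 88.8 = 59.2 → 59
  B: 215 − 129 = 86 → 86
  → #263B56

#EFF4FB, #263B56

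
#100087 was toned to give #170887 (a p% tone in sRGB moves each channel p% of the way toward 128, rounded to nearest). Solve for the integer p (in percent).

#100087 is rgb(16, 0, 135); #170887 is rgb(23, 8, 135).
On the G channel (widest range): 8 ≈ 0 + (p/100)(128 − 0), so p ≈ 100×(8 − 0)/(128 − 0) = 800/128 = 6.25.
p = 6 reproduces all three channels after rounding.

6%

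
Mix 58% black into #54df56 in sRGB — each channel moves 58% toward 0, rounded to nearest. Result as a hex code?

#54df56 is rgb(84, 223, 86).
Per channel, c → c + 0.58(0 − c):
  R: 84 − 48.72 = 35.28 → 35
  G: 223 − 129.34 = 93.66 → 94
  B: 86 − 49.88 = 36.12 → 36
rgb(35, 94, 36) = #235e24.

#235e24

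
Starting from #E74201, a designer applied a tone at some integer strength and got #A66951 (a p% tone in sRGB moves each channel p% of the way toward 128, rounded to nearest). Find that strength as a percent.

#E74201 is rgb(231, 66, 1); #A66951 is rgb(166, 105, 81).
On the B channel (widest range): 81 ≈ 1 + (p/100)(128 − 1), so p ≈ 100×(81 − 1)/(128 − 1) = 8000/127 = 62.99.
p = 63 reproduces all three channels after rounding.

63%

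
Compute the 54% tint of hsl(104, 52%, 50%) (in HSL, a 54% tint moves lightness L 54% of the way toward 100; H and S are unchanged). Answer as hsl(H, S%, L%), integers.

L moves 54% from 50 toward 100: 50 + 27 = 77 → 77.
H and S are unchanged.

hsl(104, 52%, 77%)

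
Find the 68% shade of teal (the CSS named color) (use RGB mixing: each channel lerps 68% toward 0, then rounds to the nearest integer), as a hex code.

#002929

CSS teal is rgb(0, 128, 128).
A 68% shade moves each channel 68% toward 0:
  R: 0 + 0 = 0 → 0
  G: 128 − 87.04 = 40.96 → 41
  B: 128 + 0.68×(0−128) = 128 − 87.04 = 40.96 → 41
rgb(0, 41, 41) = #002929.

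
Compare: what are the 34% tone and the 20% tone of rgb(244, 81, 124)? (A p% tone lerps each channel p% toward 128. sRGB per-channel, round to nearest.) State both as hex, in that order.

#cd617d, #dd5a7d

34% tone:
  R: 244 + 0.34×(128−244) = 244 − 39.44 = 204.56 → 205
  G: 81 + 0.34×(128−81) = 81 + 15.98 = 96.98 → 97
  B: 124 + 0.34×(128−124) = 124 + 1.36 = 125.36 → 125
  → #cd617d
20% tone:
  R: 244 + 0.2×(128−244) = 244 − 23.2 = 220.8 → 221
  G: 81 + 0.2×(128−81) = 81 + 9.4 = 90.4 → 90
  B: 124 + 0.2×(128−124) = 124 + 0.8 = 124.8 → 125
  → #dd5a7d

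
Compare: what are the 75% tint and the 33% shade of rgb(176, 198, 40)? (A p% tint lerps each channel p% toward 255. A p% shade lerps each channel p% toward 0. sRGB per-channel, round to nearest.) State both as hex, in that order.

#ebf1c9, #76851b

75% tint:
  R: 176 + 0.75×(255−176) = 176 + 59.25 = 235.25 → 235
  G: 198 + 0.75×(255−198) = 198 + 42.75 = 240.75 → 241
  B: 40 + 0.75×(255−40) = 40 + 161.25 = 201.25 → 201
  → #ebf1c9
33% shade:
  R: 176 − 58.08 = 117.92 → 118
  G: 198 + 0.33×(0−198) = 198 − 65.34 = 132.66 → 133
  B: 40 + 0.33×(0−40) = 40 − 13.2 = 26.8 → 27
  → #76851b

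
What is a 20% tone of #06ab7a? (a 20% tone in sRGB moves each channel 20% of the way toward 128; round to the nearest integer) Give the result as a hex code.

#1ea27b

#06ab7a is rgb(6, 171, 122).
A 20% tone moves each channel 20% toward 128:
  R: 6 + 0.2×(128−6) = 6 + 24.4 = 30.4 → 30
  G: 171 + 0.2×(128−171) = 171 − 8.6 = 162.4 → 162
  B: 122 + 0.2×(128−122) = 122 + 1.2 = 123.2 → 123
rgb(30, 162, 123) = #1ea27b.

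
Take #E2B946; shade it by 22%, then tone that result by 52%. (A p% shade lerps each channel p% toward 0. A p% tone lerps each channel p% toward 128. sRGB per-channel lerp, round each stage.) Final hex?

#E2B946 is rgb(226, 185, 70).
Lerp each channel 22% toward 0:
  R: 226 + 0.22×(0−226) = 226 − 49.72 = 176.28 → 176
  G: 185 + 0.22×(0−185) = 185 − 40.7 = 144.3 → 144
  B: 70 − 15.4 = 54.6 → 55
After the shade: rgb(176, 144, 55) = #B09037.
A 52% tone moves each channel 52% toward 128:
  R: 176 − 24.96 = 151.04 → 151
  G: 144 + 0.52×(128−144) = 144 − 8.32 = 135.68 → 136
  B: 55 + 0.52×(128−55) = 55 + 37.96 = 92.96 → 93
rgb(151, 136, 93) = #97885D.

#97885D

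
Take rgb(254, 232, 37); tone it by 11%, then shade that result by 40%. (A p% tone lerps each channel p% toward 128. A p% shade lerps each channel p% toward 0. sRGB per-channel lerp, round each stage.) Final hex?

#90851C

Per channel, c → c + 0.11(128 − c):
  R: 254 + 0.11×(128−254) = 254 − 13.86 = 240.14 → 240
  G: 232 + 0.11×(128−232) = 232 − 11.44 = 220.56 → 221
  B: 37 + 0.11×(128−37) = 37 + 10.01 = 47.01 → 47
After the tone: rgb(240, 221, 47) = #F0DD2F.
A 40% shade moves each channel 40% toward 0:
  R: 240 − 96 = 144 → 144
  G: 221 − 88.4 = 132.6 → 133
  B: 47 − 18.8 = 28.2 → 28
rgb(144, 133, 28) = #90851C.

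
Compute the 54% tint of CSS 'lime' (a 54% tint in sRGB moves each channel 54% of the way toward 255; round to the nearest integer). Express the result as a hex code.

CSS lime is rgb(0, 255, 0).
A 54% tint moves each channel 54% toward 255:
  R: 0 + 137.7 = 137.7 → 138
  G: 255 + 0.54×(255−255) = 255 + 0 = 255 → 255
  B: 0 + 0.54×(255−0) = 0 + 137.7 = 137.7 → 138
rgb(138, 255, 138) = #8AFF8A.

#8AFF8A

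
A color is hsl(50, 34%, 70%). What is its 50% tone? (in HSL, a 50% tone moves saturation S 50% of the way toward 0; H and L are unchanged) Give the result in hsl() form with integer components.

hsl(50, 17%, 70%)

S moves 50% from 34 toward 0: 34 − 17 = 17 → 17.
H and L are unchanged.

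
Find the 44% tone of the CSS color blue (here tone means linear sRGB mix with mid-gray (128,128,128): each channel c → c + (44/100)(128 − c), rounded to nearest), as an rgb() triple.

CSS blue is rgb(0, 0, 255).
A 44% tone moves each channel 44% toward 128:
  R: 0 + 0.44×(128−0) = 0 + 56.32 = 56.32 → 56
  G: 0 + 0.44×(128−0) = 0 + 56.32 = 56.32 → 56
  B: 255 − 55.88 = 199.12 → 199

rgb(56, 56, 199)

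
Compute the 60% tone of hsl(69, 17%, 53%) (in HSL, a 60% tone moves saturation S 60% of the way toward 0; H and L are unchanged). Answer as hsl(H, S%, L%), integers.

S moves 60% from 17 toward 0: 17 − 10.2 = 6.8 → 7.
H and L are unchanged.

hsl(69, 7%, 53%)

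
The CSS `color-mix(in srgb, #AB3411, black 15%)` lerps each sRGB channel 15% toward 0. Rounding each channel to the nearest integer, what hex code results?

#AB3411 is rgb(171, 52, 17).
A 15% shade moves each channel 15% toward 0:
  R: 171 − 25.65 = 145.35 → 145
  G: 52 − 7.8 = 44.2 → 44
  B: 17 − 2.55 = 14.45 → 14
rgb(145, 44, 14) = #912C0E.

#912C0E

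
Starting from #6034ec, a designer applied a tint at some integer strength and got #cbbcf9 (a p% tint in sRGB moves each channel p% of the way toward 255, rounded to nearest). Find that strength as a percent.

#6034ec is rgb(96, 52, 236); #cbbcf9 is rgb(203, 188, 249).
On the G channel (widest range): 188 ≈ 52 + (p/100)(255 − 52), so p ≈ 100×(188 − 52)/(255 − 52) = 13600/203 = 67.00.
p = 67 reproduces all three channels after rounding.

67%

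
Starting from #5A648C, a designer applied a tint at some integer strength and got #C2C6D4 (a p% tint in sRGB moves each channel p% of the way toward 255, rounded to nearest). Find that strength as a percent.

63%

#5A648C is rgb(90, 100, 140); #C2C6D4 is rgb(194, 198, 212).
On the R channel (widest range): 194 ≈ 90 + (p/100)(255 − 90), so p ≈ 100×(194 − 90)/(255 − 90) = 10400/165 = 63.03.
p = 63 reproduces all three channels after rounding.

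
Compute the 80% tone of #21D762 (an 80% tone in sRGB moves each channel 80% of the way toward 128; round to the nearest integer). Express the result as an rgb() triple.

#21D762 is rgb(33, 215, 98).
Per channel, c → c + 0.8(128 − c):
  R: 33 + 0.8×(128−33) = 33 + 76 = 109 → 109
  G: 215 + 0.8×(128−215) = 215 − 69.6 = 145.4 → 145
  B: 98 + 0.8×(128−98) = 98 + 24 = 122 → 122

rgb(109, 145, 122)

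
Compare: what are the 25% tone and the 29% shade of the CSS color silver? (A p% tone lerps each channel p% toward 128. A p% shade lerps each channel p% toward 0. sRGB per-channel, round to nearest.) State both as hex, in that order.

CSS silver is rgb(192, 192, 192).
25% tone:
  R: 192 + 0.25×(128−192) = 192 − 16 = 176 → 176
  G: 192 − 16 = 176 → 176
  B: 192 − 16 = 176 → 176
  → #B0B0B0
29% shade:
  R: 192 − 55.68 = 136.32 → 136
  G: 192 + 0.29×(0−192) = 192 − 55.68 = 136.32 → 136
  B: 192 + 0.29×(0−192) = 192 − 55.68 = 136.32 → 136
  → #888888

#B0B0B0, #888888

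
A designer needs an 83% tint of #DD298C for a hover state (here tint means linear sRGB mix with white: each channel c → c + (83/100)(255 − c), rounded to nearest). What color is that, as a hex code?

#DD298C is rgb(221, 41, 140).
An 83% tint moves each channel 83% toward 255:
  R: 221 + 0.83×(255−221) = 221 + 28.22 = 249.22 → 249
  G: 41 + 0.83×(255−41) = 41 + 177.62 = 218.62 → 219
  B: 140 + 0.83×(255−140) = 140 + 95.45 = 235.45 → 235
rgb(249, 219, 235) = #F9DBEB.

#F9DBEB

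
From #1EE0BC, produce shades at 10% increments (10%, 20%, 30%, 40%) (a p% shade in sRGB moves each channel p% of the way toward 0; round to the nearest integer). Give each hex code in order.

#1BCAA9, #18B396, #159D84, #128671

#1EE0BC is rgb(30, 224, 188).
10%: (30 − 3 = 27→27, 224 − 22.4 = 201.6→202, 188 − 18.8 = 169.2→169) → #1BCAA9
20%: (30 − 6 = 24→24, 224 − 44.8 = 179.2→179, 188 − 37.6 = 150.4→150) → #18B396
30%: (30 − 9 = 21→21, 224 − 67.2 = 156.8→157, 188 − 56.4 = 131.6→132) → #159D84
40%: (30 − 12 = 18→18, 224 − 89.6 = 134.4→134, 188 − 75.2 = 112.8→113) → #128671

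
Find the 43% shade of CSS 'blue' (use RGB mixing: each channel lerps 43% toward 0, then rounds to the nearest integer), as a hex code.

CSS blue is rgb(0, 0, 255).
Per channel, c → c + 0.43(0 − c):
  R: 0 + 0.43×(0−0) = 0 + 0 = 0 → 0
  G: 0 + 0 = 0 → 0
  B: 255 − 109.65 = 145.35 → 145
rgb(0, 0, 145) = #000091.

#000091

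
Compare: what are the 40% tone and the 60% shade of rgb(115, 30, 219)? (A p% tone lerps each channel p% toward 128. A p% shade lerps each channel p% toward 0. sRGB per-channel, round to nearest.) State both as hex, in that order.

40% tone:
  R: 115 + 0.4×(128−115) = 115 + 5.2 = 120.2 → 120
  G: 30 + 39.2 = 69.2 → 69
  B: 219 + 0.4×(128−219) = 219 − 36.4 = 182.6 → 183
  → #7845B7
60% shade:
  R: 115 + 0.6×(0−115) = 115 − 69 = 46 → 46
  G: 30 − 18 = 12 → 12
  B: 219 + 0.6×(0−219) = 219 − 131.4 = 87.6 → 88
  → #2E0C58

#7845B7, #2E0C58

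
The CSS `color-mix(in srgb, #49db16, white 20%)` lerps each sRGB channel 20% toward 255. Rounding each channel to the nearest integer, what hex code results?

#6de245

#49db16 is rgb(73, 219, 22).
Per channel, c → c + 0.2(255 − c):
  R: 73 + 36.4 = 109.4 → 109
  G: 219 + 7.2 = 226.2 → 226
  B: 22 + 46.6 = 68.6 → 69
rgb(109, 226, 69) = #6de245.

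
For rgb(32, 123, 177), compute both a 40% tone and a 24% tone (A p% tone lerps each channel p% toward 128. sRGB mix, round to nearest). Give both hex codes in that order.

#467D9D, #377CA5

40% tone:
  R: 32 + 38.4 = 70.4 → 70
  G: 123 + 0.4×(128−123) = 123 + 2 = 125 → 125
  B: 177 − 19.6 = 157.4 → 157
  → #467D9D
24% tone:
  R: 32 + 0.24×(128−32) = 32 + 23.04 = 55.04 → 55
  G: 123 + 1.2 = 124.2 → 124
  B: 177 − 11.76 = 165.24 → 165
  → #377CA5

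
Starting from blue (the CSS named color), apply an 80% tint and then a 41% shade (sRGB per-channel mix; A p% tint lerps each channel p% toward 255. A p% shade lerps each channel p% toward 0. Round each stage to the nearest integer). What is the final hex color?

CSS blue is rgb(0, 0, 255).
An 80% tint moves each channel 80% toward 255:
  R: 0 + 204 = 204 → 204
  G: 0 + 0.8×(255−0) = 0 + 204 = 204 → 204
  B: 255 + 0.8×(255−255) = 255 + 0 = 255 → 255
After the tint: rgb(204, 204, 255) = #ccccff.
A 41% shade moves each channel 41% toward 0:
  R: 204 + 0.41×(0−204) = 204 − 83.64 = 120.36 → 120
  G: 204 − 83.64 = 120.36 → 120
  B: 255 + 0.41×(0−255) = 255 − 104.55 = 150.45 → 150
rgb(120, 120, 150) = #787896.

#787896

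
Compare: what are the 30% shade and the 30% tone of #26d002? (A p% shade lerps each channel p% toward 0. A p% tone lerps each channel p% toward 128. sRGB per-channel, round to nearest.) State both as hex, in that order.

#1b9201, #41b828

#26d002 is rgb(38, 208, 2).
30% shade:
  R: 38 − 11.4 = 26.6 → 27
  G: 208 − 62.4 = 145.6 → 146
  B: 2 − 0.6 = 1.4 → 1
  → #1b9201
30% tone:
  R: 38 + 0.3×(128−38) = 38 + 27 = 65 → 65
  G: 208 + 0.3×(128−208) = 208 − 24 = 184 → 184
  B: 2 + 0.3×(128−2) = 2 + 37.8 = 39.8 → 40
  → #41b828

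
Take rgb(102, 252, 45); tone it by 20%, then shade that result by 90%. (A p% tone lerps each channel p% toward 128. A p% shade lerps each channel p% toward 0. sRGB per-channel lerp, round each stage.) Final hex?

Per channel, c → c + 0.2(128 − c):
  R: 102 + 0.2×(128−102) = 102 + 5.2 = 107.2 → 107
  G: 252 − 24.8 = 227.2 → 227
  B: 45 + 16.6 = 61.6 → 62
After the tone: rgb(107, 227, 62) = #6be33e.
Per channel, c → c + 0.9(0 − c):
  R: 107 + 0.9×(0−107) = 107 − 96.3 = 10.7 → 11
  G: 227 + 0.9×(0−227) = 227 − 204.3 = 22.7 → 23
  B: 62 + 0.9×(0−62) = 62 − 55.8 = 6.2 → 6
rgb(11, 23, 6) = #0b1706.

#0b1706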